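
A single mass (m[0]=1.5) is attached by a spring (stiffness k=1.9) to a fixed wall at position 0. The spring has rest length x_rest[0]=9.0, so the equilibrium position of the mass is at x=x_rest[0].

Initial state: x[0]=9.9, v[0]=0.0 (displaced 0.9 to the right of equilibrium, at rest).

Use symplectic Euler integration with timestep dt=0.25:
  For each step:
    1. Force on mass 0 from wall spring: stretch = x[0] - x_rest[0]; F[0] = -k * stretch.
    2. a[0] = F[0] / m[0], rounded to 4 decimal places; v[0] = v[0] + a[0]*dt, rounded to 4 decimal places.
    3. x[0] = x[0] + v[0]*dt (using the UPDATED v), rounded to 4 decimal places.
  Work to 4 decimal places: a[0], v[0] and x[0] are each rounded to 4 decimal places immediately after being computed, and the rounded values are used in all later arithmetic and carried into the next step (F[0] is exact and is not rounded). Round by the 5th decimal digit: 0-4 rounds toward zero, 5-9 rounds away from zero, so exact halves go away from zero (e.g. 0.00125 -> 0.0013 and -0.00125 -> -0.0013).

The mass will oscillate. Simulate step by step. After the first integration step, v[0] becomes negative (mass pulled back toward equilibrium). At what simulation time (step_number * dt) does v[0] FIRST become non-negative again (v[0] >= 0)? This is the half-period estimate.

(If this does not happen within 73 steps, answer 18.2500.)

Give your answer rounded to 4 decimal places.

Step 0: x=[9.9000] v=[0.0000]
Step 1: x=[9.8288] v=[-0.2850]
Step 2: x=[9.6919] v=[-0.5475]
Step 3: x=[9.5003] v=[-0.7666]
Step 4: x=[9.2691] v=[-0.9250]
Step 5: x=[9.0166] v=[-1.0102]
Step 6: x=[8.7627] v=[-1.0155]
Step 7: x=[8.5276] v=[-0.9404]
Step 8: x=[8.3299] v=[-0.7908]
Step 9: x=[8.1853] v=[-0.5786]
Step 10: x=[8.1052] v=[-0.3206]
Step 11: x=[8.0959] v=[-0.0373]
Step 12: x=[8.1582] v=[0.2490]
First v>=0 after going negative at step 12, time=3.0000

Answer: 3.0000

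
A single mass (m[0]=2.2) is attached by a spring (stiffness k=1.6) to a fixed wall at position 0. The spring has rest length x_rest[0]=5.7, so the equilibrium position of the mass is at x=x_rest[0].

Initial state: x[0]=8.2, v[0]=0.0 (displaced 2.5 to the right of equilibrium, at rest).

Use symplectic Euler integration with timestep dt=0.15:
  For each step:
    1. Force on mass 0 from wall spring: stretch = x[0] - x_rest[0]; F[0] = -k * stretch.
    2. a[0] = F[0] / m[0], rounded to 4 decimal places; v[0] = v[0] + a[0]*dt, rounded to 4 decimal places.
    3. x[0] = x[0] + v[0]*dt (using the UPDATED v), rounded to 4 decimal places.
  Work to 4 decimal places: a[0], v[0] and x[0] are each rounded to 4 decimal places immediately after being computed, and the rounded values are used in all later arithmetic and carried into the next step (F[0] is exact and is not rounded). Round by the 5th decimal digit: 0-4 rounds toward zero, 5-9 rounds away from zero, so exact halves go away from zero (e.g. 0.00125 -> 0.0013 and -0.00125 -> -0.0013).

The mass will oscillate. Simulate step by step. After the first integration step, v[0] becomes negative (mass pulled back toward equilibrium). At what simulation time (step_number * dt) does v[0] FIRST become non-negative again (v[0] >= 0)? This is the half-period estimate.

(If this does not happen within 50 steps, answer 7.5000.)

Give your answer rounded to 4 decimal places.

Step 0: x=[8.2000] v=[0.0000]
Step 1: x=[8.1591] v=[-0.2727]
Step 2: x=[8.0780] v=[-0.5410]
Step 3: x=[7.9579] v=[-0.8004]
Step 4: x=[7.8009] v=[-1.0467]
Step 5: x=[7.6095] v=[-1.2759]
Step 6: x=[7.3869] v=[-1.4842]
Step 7: x=[7.1367] v=[-1.6682]
Step 8: x=[6.8630] v=[-1.8249]
Step 9: x=[6.5702] v=[-1.9518]
Step 10: x=[6.2632] v=[-2.0467]
Step 11: x=[5.9470] v=[-2.1081]
Step 12: x=[5.6268] v=[-2.1350]
Step 13: x=[5.3078] v=[-2.1270]
Step 14: x=[4.9952] v=[-2.0842]
Step 15: x=[4.6941] v=[-2.0073]
Step 16: x=[4.4095] v=[-1.8976]
Step 17: x=[4.1460] v=[-1.7568]
Step 18: x=[3.9079] v=[-1.5873]
Step 19: x=[3.6991] v=[-1.3918]
Step 20: x=[3.5231] v=[-1.1735]
Step 21: x=[3.3827] v=[-0.9360]
Step 22: x=[3.2802] v=[-0.6832]
Step 23: x=[3.2173] v=[-0.4192]
Step 24: x=[3.1950] v=[-0.1484]
Step 25: x=[3.2137] v=[0.1249]
First v>=0 after going negative at step 25, time=3.7500

Answer: 3.7500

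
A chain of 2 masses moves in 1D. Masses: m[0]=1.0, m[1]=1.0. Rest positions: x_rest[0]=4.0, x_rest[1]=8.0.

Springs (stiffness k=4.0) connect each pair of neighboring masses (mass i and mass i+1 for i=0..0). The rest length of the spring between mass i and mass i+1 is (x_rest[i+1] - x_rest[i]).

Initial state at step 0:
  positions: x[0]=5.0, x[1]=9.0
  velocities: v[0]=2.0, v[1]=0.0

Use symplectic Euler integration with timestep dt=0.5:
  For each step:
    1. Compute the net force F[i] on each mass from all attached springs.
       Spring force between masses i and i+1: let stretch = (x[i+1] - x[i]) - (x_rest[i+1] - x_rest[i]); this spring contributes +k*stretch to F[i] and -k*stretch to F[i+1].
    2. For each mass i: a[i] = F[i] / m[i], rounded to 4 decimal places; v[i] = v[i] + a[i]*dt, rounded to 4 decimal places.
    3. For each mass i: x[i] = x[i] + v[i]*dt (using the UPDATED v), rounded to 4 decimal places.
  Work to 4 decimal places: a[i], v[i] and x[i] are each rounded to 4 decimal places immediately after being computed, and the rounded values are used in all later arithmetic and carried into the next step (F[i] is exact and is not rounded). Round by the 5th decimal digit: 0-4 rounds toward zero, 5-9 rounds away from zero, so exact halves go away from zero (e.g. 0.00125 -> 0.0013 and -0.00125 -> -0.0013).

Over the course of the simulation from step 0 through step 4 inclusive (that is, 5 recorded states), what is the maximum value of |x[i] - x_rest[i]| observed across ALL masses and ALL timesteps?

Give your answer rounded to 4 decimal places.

Step 0: x=[5.0000 9.0000] v=[2.0000 0.0000]
Step 1: x=[6.0000 9.0000] v=[2.0000 0.0000]
Step 2: x=[6.0000 10.0000] v=[0.0000 2.0000]
Step 3: x=[6.0000 11.0000] v=[0.0000 2.0000]
Step 4: x=[7.0000 11.0000] v=[2.0000 0.0000]
Max displacement = 3.0000

Answer: 3.0000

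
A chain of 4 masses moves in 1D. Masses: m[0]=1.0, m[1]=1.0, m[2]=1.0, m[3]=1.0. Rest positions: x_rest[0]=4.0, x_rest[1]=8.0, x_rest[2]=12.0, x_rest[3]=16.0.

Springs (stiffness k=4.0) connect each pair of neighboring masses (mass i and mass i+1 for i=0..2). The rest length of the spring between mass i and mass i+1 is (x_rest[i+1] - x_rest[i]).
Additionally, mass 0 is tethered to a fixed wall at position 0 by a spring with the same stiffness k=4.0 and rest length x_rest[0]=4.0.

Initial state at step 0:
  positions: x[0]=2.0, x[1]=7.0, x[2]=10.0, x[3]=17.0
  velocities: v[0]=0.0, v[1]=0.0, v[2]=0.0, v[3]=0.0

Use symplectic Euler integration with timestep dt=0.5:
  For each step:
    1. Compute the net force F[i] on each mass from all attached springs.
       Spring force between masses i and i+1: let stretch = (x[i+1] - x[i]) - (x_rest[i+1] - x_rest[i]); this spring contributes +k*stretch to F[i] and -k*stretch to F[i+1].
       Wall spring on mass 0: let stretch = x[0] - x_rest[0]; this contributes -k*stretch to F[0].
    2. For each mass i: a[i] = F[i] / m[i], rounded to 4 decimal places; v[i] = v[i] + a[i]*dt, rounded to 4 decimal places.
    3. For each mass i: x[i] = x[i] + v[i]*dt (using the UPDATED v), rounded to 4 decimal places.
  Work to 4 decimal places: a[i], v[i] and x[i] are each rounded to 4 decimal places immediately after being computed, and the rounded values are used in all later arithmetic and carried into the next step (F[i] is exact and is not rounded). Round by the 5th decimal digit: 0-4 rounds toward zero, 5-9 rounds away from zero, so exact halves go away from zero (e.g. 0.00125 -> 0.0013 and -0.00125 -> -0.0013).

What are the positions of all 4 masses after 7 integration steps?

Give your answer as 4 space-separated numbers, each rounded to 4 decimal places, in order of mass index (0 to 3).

Answer: 3.0000 11.0000 10.0000 18.0000

Derivation:
Step 0: x=[2.0000 7.0000 10.0000 17.0000] v=[0.0000 0.0000 0.0000 0.0000]
Step 1: x=[5.0000 5.0000 14.0000 14.0000] v=[6.0000 -4.0000 8.0000 -6.0000]
Step 2: x=[3.0000 12.0000 9.0000 15.0000] v=[-4.0000 14.0000 -10.0000 2.0000]
Step 3: x=[7.0000 7.0000 13.0000 14.0000] v=[8.0000 -10.0000 8.0000 -2.0000]
Step 4: x=[4.0000 8.0000 12.0000 16.0000] v=[-6.0000 2.0000 -2.0000 4.0000]
Step 5: x=[1.0000 9.0000 11.0000 18.0000] v=[-6.0000 2.0000 -2.0000 4.0000]
Step 6: x=[5.0000 4.0000 15.0000 17.0000] v=[8.0000 -10.0000 8.0000 -2.0000]
Step 7: x=[3.0000 11.0000 10.0000 18.0000] v=[-4.0000 14.0000 -10.0000 2.0000]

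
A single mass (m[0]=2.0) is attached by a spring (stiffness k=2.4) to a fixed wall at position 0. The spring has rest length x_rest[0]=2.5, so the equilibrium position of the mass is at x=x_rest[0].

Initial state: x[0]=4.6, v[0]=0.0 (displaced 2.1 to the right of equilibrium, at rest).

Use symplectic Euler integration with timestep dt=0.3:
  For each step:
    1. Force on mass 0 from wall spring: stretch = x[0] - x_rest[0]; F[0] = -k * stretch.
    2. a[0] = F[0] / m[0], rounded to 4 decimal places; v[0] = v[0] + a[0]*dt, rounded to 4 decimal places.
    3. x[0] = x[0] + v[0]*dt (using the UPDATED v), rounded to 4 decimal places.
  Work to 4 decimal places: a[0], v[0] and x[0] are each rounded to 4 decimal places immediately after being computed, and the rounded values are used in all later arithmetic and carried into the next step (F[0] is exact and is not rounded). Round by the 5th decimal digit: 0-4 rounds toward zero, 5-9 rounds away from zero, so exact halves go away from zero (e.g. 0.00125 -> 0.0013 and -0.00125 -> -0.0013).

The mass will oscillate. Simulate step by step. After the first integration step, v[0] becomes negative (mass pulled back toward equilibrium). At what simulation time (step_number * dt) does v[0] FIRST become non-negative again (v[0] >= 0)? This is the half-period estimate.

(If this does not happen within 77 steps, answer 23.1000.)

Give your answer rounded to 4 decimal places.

Answer: 3.0000

Derivation:
Step 0: x=[4.6000] v=[0.0000]
Step 1: x=[4.3732] v=[-0.7560]
Step 2: x=[3.9441] v=[-1.4303]
Step 3: x=[3.3590] v=[-1.9502]
Step 4: x=[2.6812] v=[-2.2594]
Step 5: x=[1.9838] v=[-2.3246]
Step 6: x=[1.3422] v=[-2.1388]
Step 7: x=[0.8256] v=[-1.7220]
Step 8: x=[0.4898] v=[-1.1192]
Step 9: x=[0.3712] v=[-0.3955]
Step 10: x=[0.4825] v=[0.3709]
First v>=0 after going negative at step 10, time=3.0000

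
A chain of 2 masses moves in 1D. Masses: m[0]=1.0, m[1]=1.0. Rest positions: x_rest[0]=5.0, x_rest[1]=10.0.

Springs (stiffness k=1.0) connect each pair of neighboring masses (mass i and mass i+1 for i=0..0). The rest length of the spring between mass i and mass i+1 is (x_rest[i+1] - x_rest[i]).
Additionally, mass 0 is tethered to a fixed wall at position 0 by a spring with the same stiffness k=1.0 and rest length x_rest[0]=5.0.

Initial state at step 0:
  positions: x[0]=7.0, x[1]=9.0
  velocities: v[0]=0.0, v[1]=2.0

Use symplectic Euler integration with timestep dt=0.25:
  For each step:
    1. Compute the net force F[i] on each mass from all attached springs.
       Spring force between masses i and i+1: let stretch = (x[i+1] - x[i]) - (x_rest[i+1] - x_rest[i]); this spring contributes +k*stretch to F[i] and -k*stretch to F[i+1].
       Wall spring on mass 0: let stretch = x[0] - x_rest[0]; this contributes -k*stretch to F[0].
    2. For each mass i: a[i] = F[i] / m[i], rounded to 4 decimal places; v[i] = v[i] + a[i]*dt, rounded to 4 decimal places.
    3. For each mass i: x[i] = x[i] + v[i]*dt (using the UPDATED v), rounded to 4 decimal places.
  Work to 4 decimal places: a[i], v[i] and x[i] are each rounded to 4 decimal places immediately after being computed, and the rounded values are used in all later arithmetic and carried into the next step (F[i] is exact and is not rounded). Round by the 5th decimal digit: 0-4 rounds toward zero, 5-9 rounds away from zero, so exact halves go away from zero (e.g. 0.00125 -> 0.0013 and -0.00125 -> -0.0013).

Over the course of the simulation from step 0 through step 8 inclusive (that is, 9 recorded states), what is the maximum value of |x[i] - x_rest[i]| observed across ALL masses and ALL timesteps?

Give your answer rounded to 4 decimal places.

Answer: 3.4337

Derivation:
Step 0: x=[7.0000 9.0000] v=[0.0000 2.0000]
Step 1: x=[6.6875 9.6875] v=[-1.2500 2.7500]
Step 2: x=[6.1445 10.5000] v=[-2.1719 3.2500]
Step 3: x=[5.4897 11.3528] v=[-2.6192 3.4111]
Step 4: x=[4.8582 12.1516] v=[-2.5259 3.1953]
Step 5: x=[4.3789 12.8071] v=[-1.9171 2.6220]
Step 6: x=[4.1527 13.2484] v=[-0.9048 1.7650]
Step 7: x=[4.2355 13.4337] v=[0.3310 0.7411]
Step 8: x=[4.6284 13.3566] v=[1.5717 -0.3085]
Max displacement = 3.4337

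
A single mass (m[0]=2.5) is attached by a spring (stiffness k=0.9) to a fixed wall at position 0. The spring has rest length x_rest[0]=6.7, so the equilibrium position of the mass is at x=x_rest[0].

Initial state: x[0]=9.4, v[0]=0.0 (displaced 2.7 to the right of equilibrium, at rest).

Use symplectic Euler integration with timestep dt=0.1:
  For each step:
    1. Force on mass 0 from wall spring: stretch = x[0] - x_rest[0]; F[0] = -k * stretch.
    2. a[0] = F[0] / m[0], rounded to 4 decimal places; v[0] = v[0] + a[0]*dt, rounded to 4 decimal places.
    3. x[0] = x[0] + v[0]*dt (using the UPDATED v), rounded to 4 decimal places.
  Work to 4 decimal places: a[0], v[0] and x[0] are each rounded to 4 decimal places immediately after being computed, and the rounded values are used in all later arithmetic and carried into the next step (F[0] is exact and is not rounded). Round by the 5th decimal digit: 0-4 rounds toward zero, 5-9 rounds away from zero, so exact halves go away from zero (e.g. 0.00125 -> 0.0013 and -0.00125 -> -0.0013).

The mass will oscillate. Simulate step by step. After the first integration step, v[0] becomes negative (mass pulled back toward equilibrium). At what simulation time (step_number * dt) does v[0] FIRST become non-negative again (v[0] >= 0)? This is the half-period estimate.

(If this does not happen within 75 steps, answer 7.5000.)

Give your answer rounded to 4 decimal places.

Step 0: x=[9.4000] v=[0.0000]
Step 1: x=[9.3903] v=[-0.0972]
Step 2: x=[9.3709] v=[-0.1941]
Step 3: x=[9.3419] v=[-0.2903]
Step 4: x=[9.3034] v=[-0.3854]
Step 5: x=[9.2555] v=[-0.4791]
Step 6: x=[9.1984] v=[-0.5711]
Step 7: x=[9.1323] v=[-0.6610]
Step 8: x=[9.0574] v=[-0.7486]
Step 9: x=[8.9741] v=[-0.8335]
Step 10: x=[8.8826] v=[-0.9154]
Step 11: x=[8.7832] v=[-0.9940]
Step 12: x=[8.6763] v=[-1.0690]
Step 13: x=[8.5623] v=[-1.1402]
Step 14: x=[8.4416] v=[-1.2072]
Step 15: x=[8.3146] v=[-1.2699]
Step 16: x=[8.1818] v=[-1.3280]
Step 17: x=[8.0437] v=[-1.3813]
Step 18: x=[7.9007] v=[-1.4297]
Step 19: x=[7.7534] v=[-1.4729]
Step 20: x=[7.6023] v=[-1.5108]
Step 21: x=[7.4480] v=[-1.5433]
Step 22: x=[7.2910] v=[-1.5702]
Step 23: x=[7.1319] v=[-1.5915]
Step 24: x=[6.9712] v=[-1.6071]
Step 25: x=[6.8095] v=[-1.6169]
Step 26: x=[6.6474] v=[-1.6208]
Step 27: x=[6.4855] v=[-1.6189]
Step 28: x=[6.3244] v=[-1.6112]
Step 29: x=[6.1646] v=[-1.5977]
Step 30: x=[6.0068] v=[-1.5784]
Step 31: x=[5.8515] v=[-1.5534]
Step 32: x=[5.6992] v=[-1.5229]
Step 33: x=[5.5505] v=[-1.4869]
Step 34: x=[5.4060] v=[-1.4455]
Step 35: x=[5.2661] v=[-1.3989]
Step 36: x=[5.1314] v=[-1.3473]
Step 37: x=[5.0023] v=[-1.2908]
Step 38: x=[4.8793] v=[-1.2297]
Step 39: x=[4.7629] v=[-1.1642]
Step 40: x=[4.6535] v=[-1.0945]
Step 41: x=[4.5514] v=[-1.0208]
Step 42: x=[4.4571] v=[-0.9435]
Step 43: x=[4.3708] v=[-0.8628]
Step 44: x=[4.2929] v=[-0.7790]
Step 45: x=[4.2237] v=[-0.6923]
Step 46: x=[4.1634] v=[-0.6032]
Step 47: x=[4.1122] v=[-0.5119]
Step 48: x=[4.0703] v=[-0.4187]
Step 49: x=[4.0379] v=[-0.3240]
Step 50: x=[4.0151] v=[-0.2282]
Step 51: x=[4.0020] v=[-0.1315]
Step 52: x=[3.9986] v=[-0.0344]
Step 53: x=[4.0049] v=[0.0629]
First v>=0 after going negative at step 53, time=5.3000

Answer: 5.3000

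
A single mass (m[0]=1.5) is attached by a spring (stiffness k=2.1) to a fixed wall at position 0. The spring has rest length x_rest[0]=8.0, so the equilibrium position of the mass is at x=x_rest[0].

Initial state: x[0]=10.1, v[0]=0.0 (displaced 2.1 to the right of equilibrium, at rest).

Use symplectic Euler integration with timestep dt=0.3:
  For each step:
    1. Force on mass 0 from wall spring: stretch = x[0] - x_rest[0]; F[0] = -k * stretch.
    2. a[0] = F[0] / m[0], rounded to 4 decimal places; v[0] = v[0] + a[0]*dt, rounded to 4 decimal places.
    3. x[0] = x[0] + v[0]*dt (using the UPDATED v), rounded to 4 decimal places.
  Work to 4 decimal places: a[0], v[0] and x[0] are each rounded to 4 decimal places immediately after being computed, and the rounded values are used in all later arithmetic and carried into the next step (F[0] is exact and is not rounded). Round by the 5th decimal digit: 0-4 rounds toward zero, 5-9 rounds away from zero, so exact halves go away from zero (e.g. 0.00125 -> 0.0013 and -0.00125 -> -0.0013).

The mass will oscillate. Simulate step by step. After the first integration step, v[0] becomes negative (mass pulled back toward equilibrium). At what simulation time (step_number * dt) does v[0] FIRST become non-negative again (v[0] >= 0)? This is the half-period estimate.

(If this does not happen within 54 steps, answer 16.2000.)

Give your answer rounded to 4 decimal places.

Answer: 2.7000

Derivation:
Step 0: x=[10.1000] v=[0.0000]
Step 1: x=[9.8354] v=[-0.8820]
Step 2: x=[9.3395] v=[-1.6529]
Step 3: x=[8.6749] v=[-2.2155]
Step 4: x=[7.9252] v=[-2.4990]
Step 5: x=[7.1849] v=[-2.4676]
Step 6: x=[6.5473] v=[-2.1253]
Step 7: x=[6.0927] v=[-1.5152]
Step 8: x=[5.8785] v=[-0.7141]
Step 9: x=[5.9316] v=[0.1769]
First v>=0 after going negative at step 9, time=2.7000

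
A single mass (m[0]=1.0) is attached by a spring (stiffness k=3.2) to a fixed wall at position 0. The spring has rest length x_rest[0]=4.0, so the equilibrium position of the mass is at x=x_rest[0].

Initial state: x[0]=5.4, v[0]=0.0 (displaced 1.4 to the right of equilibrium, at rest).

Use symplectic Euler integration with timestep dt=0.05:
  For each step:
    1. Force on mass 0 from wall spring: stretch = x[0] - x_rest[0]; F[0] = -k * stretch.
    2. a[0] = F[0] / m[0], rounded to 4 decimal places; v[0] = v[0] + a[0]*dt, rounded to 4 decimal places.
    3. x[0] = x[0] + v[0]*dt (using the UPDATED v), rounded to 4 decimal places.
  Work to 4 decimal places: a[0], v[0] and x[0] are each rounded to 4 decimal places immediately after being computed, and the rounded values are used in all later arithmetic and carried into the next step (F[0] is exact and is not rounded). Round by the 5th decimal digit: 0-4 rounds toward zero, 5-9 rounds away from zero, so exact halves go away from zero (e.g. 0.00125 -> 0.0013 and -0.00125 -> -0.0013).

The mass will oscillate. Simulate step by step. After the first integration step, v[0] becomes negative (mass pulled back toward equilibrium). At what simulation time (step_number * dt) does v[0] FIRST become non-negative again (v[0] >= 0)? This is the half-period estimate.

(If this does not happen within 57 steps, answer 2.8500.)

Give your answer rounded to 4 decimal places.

Step 0: x=[5.4000] v=[0.0000]
Step 1: x=[5.3888] v=[-0.2240]
Step 2: x=[5.3665] v=[-0.4462]
Step 3: x=[5.3333] v=[-0.6648]
Step 4: x=[5.2894] v=[-0.8781]
Step 5: x=[5.2352] v=[-1.0844]
Step 6: x=[5.1711] v=[-1.2820]
Step 7: x=[5.0976] v=[-1.4694]
Step 8: x=[5.0154] v=[-1.6450]
Step 9: x=[4.9250] v=[-1.8075]
Step 10: x=[4.8272] v=[-1.9555]
Step 11: x=[4.7228] v=[-2.0879]
Step 12: x=[4.6126] v=[-2.2036]
Step 13: x=[4.4975] v=[-2.3016]
Step 14: x=[4.3784] v=[-2.3812]
Step 15: x=[4.2563] v=[-2.4417]
Step 16: x=[4.1322] v=[-2.4827]
Step 17: x=[4.0070] v=[-2.5039]
Step 18: x=[3.8818] v=[-2.5050]
Step 19: x=[3.7575] v=[-2.4861]
Step 20: x=[3.6351] v=[-2.4473]
Step 21: x=[3.5157] v=[-2.3889]
Step 22: x=[3.4001] v=[-2.3114]
Step 23: x=[3.2893] v=[-2.2154]
Step 24: x=[3.1842] v=[-2.1017]
Step 25: x=[3.0856] v=[-1.9712]
Step 26: x=[2.9944] v=[-1.8249]
Step 27: x=[2.9112] v=[-1.6640]
Step 28: x=[2.8367] v=[-1.4898]
Step 29: x=[2.7715] v=[-1.3037]
Step 30: x=[2.7161] v=[-1.1071]
Step 31: x=[2.6710] v=[-0.9017]
Step 32: x=[2.6365] v=[-0.6891]
Step 33: x=[2.6130] v=[-0.4709]
Step 34: x=[2.6006] v=[-0.2490]
Step 35: x=[2.5993] v=[-0.0251]
Step 36: x=[2.6093] v=[0.1990]
First v>=0 after going negative at step 36, time=1.8000

Answer: 1.8000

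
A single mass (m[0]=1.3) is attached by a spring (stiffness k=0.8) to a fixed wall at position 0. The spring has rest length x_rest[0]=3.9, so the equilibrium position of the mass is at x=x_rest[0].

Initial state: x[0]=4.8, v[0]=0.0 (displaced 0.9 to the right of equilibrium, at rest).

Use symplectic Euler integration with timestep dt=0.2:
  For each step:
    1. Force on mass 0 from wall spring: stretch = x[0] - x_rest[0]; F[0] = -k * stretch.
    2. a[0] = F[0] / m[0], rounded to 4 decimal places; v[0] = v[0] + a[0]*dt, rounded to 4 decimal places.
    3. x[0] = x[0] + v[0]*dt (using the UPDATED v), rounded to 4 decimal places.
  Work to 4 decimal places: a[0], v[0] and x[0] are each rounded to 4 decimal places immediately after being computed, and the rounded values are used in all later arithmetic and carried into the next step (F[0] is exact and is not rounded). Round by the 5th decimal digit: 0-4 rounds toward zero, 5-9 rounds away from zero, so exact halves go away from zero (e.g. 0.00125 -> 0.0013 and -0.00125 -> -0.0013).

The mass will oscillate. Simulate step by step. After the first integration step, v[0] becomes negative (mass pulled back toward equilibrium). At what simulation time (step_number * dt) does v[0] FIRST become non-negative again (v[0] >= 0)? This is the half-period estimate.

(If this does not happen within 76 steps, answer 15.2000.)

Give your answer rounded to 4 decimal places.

Answer: 4.2000

Derivation:
Step 0: x=[4.8000] v=[0.0000]
Step 1: x=[4.7778] v=[-0.1108]
Step 2: x=[4.7340] v=[-0.2188]
Step 3: x=[4.6697] v=[-0.3214]
Step 4: x=[4.5865] v=[-0.4161]
Step 5: x=[4.4864] v=[-0.5006]
Step 6: x=[4.3718] v=[-0.5728]
Step 7: x=[4.2456] v=[-0.6309]
Step 8: x=[4.1109] v=[-0.6734]
Step 9: x=[3.9710] v=[-0.6994]
Step 10: x=[3.8294] v=[-0.7081]
Step 11: x=[3.6895] v=[-0.6994]
Step 12: x=[3.5548] v=[-0.6735]
Step 13: x=[3.4286] v=[-0.6310]
Step 14: x=[3.3140] v=[-0.5730]
Step 15: x=[3.2138] v=[-0.5009]
Step 16: x=[3.1305] v=[-0.4164]
Step 17: x=[3.0662] v=[-0.3217]
Step 18: x=[3.0224] v=[-0.2191]
Step 19: x=[3.0002] v=[-0.1111]
Step 20: x=[3.0001] v=[-0.0004]
Step 21: x=[3.0222] v=[0.1104]
First v>=0 after going negative at step 21, time=4.2000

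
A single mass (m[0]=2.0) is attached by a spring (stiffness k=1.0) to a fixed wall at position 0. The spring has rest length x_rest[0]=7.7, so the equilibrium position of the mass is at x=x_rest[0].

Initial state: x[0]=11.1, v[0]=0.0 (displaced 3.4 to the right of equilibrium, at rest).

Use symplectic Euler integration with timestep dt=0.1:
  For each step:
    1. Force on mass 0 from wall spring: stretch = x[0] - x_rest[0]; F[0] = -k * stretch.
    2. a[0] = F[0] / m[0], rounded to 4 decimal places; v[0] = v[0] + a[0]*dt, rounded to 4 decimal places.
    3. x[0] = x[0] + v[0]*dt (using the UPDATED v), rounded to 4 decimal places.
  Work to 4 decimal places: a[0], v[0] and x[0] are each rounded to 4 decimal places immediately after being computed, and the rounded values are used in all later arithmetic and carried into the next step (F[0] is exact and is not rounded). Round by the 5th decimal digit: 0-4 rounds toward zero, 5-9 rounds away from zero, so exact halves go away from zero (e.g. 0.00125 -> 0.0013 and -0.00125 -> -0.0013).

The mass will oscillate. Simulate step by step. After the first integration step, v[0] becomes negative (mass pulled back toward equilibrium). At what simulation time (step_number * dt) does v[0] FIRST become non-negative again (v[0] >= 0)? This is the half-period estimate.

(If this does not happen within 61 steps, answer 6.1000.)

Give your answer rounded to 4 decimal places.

Answer: 4.5000

Derivation:
Step 0: x=[11.1000] v=[0.0000]
Step 1: x=[11.0830] v=[-0.1700]
Step 2: x=[11.0491] v=[-0.3392]
Step 3: x=[10.9984] v=[-0.5067]
Step 4: x=[10.9312] v=[-0.6716]
Step 5: x=[10.8479] v=[-0.8332]
Step 6: x=[10.7488] v=[-0.9906]
Step 7: x=[10.6345] v=[-1.1430]
Step 8: x=[10.5055] v=[-1.2897]
Step 9: x=[10.3625] v=[-1.4300]
Step 10: x=[10.2062] v=[-1.5631]
Step 11: x=[10.0374] v=[-1.6884]
Step 12: x=[9.8569] v=[-1.8053]
Step 13: x=[9.6656] v=[-1.9132]
Step 14: x=[9.4645] v=[-2.0115]
Step 15: x=[9.2545] v=[-2.0997]
Step 16: x=[9.0368] v=[-2.1774]
Step 17: x=[8.8124] v=[-2.2442]
Step 18: x=[8.5824] v=[-2.2998]
Step 19: x=[8.3480] v=[-2.3439]
Step 20: x=[8.1104] v=[-2.3763]
Step 21: x=[7.8707] v=[-2.3968]
Step 22: x=[7.6302] v=[-2.4053]
Step 23: x=[7.3900] v=[-2.4018]
Step 24: x=[7.1514] v=[-2.3863]
Step 25: x=[6.9155] v=[-2.3589]
Step 26: x=[6.6835] v=[-2.3197]
Step 27: x=[6.4566] v=[-2.2689]
Step 28: x=[6.2359] v=[-2.2067]
Step 29: x=[6.0226] v=[-2.1335]
Step 30: x=[5.8176] v=[-2.0496]
Step 31: x=[5.6221] v=[-1.9555]
Step 32: x=[5.4369] v=[-1.8516]
Step 33: x=[5.2631] v=[-1.7384]
Step 34: x=[5.1014] v=[-1.6166]
Step 35: x=[4.9527] v=[-1.4867]
Step 36: x=[4.8178] v=[-1.3493]
Step 37: x=[4.6973] v=[-1.2052]
Step 38: x=[4.5918] v=[-1.0551]
Step 39: x=[4.5018] v=[-0.8997]
Step 40: x=[4.4278] v=[-0.7398]
Step 41: x=[4.3702] v=[-0.5762]
Step 42: x=[4.3292] v=[-0.4097]
Step 43: x=[4.3051] v=[-0.2412]
Step 44: x=[4.2980] v=[-0.0715]
Step 45: x=[4.3079] v=[0.0986]
First v>=0 after going negative at step 45, time=4.5000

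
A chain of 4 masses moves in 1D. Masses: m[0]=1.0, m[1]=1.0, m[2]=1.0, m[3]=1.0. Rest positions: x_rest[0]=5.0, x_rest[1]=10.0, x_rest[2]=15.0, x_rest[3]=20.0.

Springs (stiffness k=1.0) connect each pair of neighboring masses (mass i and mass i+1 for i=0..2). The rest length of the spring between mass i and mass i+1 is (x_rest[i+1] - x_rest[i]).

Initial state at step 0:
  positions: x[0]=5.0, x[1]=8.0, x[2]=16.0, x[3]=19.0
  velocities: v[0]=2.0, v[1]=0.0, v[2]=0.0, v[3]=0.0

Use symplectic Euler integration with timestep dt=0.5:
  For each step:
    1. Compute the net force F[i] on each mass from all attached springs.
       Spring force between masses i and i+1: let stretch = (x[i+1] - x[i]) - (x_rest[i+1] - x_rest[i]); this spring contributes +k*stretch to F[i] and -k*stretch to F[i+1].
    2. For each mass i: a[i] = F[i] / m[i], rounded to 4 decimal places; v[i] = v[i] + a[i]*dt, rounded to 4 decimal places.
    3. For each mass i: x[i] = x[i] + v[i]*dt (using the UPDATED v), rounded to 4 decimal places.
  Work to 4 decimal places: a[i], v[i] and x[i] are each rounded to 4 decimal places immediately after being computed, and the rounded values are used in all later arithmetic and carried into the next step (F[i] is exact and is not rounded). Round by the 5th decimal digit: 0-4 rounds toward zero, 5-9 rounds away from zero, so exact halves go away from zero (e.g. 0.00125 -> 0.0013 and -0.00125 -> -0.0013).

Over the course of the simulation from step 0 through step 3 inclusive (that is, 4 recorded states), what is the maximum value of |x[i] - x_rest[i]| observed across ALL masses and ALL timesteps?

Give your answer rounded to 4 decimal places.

Step 0: x=[5.0000 8.0000 16.0000 19.0000] v=[2.0000 0.0000 0.0000 0.0000]
Step 1: x=[5.5000 9.2500 14.7500 19.5000] v=[1.0000 2.5000 -2.5000 1.0000]
Step 2: x=[5.6875 10.9375 13.3125 20.0625] v=[0.3750 3.3750 -2.8750 1.1250]
Step 3: x=[5.9375 11.9063 12.9688 20.1875] v=[0.5000 1.9375 -0.6875 0.2500]
Max displacement = 2.0312

Answer: 2.0312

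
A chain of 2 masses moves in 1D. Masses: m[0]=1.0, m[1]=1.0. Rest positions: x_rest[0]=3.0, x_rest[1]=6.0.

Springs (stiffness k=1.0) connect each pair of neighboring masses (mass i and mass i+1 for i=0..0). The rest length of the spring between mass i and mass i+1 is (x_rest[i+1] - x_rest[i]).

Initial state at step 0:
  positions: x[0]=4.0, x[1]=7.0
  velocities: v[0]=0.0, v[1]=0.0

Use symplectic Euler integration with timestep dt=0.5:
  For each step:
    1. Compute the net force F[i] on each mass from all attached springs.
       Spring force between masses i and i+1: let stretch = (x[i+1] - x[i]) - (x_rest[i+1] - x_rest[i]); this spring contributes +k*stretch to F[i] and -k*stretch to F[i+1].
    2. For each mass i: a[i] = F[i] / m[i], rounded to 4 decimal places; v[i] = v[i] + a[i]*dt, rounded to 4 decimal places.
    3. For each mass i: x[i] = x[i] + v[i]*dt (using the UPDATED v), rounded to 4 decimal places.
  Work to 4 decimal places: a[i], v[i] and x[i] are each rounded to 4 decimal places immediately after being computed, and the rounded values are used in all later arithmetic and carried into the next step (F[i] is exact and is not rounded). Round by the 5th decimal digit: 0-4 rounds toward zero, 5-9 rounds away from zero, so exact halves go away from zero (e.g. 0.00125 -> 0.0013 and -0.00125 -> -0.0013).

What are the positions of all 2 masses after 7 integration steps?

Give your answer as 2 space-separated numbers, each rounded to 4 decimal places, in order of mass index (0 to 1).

Step 0: x=[4.0000 7.0000] v=[0.0000 0.0000]
Step 1: x=[4.0000 7.0000] v=[0.0000 0.0000]
Step 2: x=[4.0000 7.0000] v=[0.0000 0.0000]
Step 3: x=[4.0000 7.0000] v=[0.0000 0.0000]
Step 4: x=[4.0000 7.0000] v=[0.0000 0.0000]
Step 5: x=[4.0000 7.0000] v=[0.0000 0.0000]
Step 6: x=[4.0000 7.0000] v=[0.0000 0.0000]
Step 7: x=[4.0000 7.0000] v=[0.0000 0.0000]

Answer: 4.0000 7.0000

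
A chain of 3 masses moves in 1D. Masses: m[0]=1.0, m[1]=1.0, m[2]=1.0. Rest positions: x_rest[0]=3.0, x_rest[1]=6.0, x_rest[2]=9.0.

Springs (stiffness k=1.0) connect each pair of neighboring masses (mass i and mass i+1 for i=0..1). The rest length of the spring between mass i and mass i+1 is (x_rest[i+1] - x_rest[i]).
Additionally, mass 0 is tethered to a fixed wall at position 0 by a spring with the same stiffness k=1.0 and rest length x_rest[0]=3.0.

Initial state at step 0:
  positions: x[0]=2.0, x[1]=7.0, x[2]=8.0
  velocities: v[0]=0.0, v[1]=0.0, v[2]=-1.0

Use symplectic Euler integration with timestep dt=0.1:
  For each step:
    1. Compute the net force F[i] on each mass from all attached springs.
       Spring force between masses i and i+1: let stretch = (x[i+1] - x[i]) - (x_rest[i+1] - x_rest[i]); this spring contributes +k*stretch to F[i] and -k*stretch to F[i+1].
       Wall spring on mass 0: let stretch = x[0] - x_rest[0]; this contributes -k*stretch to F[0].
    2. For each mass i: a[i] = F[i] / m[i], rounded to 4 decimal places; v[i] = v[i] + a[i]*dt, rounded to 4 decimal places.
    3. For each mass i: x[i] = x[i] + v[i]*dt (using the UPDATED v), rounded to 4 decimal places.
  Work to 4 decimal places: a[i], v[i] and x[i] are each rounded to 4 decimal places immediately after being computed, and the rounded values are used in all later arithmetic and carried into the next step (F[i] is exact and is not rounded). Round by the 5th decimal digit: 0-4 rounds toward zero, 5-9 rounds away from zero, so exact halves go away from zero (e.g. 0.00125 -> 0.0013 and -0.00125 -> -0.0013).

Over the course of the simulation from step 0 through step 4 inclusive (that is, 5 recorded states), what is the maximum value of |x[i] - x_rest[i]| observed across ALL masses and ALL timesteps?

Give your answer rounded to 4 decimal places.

Step 0: x=[2.0000 7.0000 8.0000] v=[0.0000 0.0000 -1.0000]
Step 1: x=[2.0300 6.9600 7.9200] v=[0.3000 -0.4000 -0.8000]
Step 2: x=[2.0890 6.8803 7.8604] v=[0.5900 -0.7970 -0.5960]
Step 3: x=[2.1750 6.7625 7.8210] v=[0.8602 -1.1781 -0.3940]
Step 4: x=[2.2852 6.6094 7.8010] v=[1.1015 -1.5310 -0.1999]
Max displacement = 1.1990

Answer: 1.1990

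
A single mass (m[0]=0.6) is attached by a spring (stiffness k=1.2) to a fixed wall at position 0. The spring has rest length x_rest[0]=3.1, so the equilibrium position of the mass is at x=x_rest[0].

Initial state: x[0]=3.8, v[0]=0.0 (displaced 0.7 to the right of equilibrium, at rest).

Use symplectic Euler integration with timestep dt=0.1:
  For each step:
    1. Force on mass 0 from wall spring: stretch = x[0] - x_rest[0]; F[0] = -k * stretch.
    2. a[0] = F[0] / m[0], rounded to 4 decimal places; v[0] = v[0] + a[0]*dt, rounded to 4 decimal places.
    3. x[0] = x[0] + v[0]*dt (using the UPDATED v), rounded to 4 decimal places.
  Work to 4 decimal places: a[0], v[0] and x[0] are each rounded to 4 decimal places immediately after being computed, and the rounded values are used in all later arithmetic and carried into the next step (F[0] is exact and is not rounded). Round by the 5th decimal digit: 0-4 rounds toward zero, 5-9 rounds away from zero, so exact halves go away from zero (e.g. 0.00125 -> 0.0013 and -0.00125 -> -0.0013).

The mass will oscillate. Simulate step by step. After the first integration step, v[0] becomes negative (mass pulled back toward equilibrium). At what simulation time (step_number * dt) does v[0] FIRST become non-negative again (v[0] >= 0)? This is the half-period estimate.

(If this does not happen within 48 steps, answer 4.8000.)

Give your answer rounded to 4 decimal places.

Step 0: x=[3.8000] v=[0.0000]
Step 1: x=[3.7860] v=[-0.1400]
Step 2: x=[3.7583] v=[-0.2772]
Step 3: x=[3.7174] v=[-0.4089]
Step 4: x=[3.6642] v=[-0.5324]
Step 5: x=[3.5997] v=[-0.6452]
Step 6: x=[3.5252] v=[-0.7451]
Step 7: x=[3.4422] v=[-0.8301]
Step 8: x=[3.3524] v=[-0.8985]
Step 9: x=[3.2575] v=[-0.9490]
Step 10: x=[3.1595] v=[-0.9805]
Step 11: x=[3.0603] v=[-0.9924]
Step 12: x=[2.9619] v=[-0.9845]
Step 13: x=[2.8662] v=[-0.9569]
Step 14: x=[2.7752] v=[-0.9101]
Step 15: x=[2.6907] v=[-0.8451]
Step 16: x=[2.6144] v=[-0.7632]
Step 17: x=[2.5478] v=[-0.6661]
Step 18: x=[2.4922] v=[-0.5557]
Step 19: x=[2.4488] v=[-0.4341]
Step 20: x=[2.4184] v=[-0.3039]
Step 21: x=[2.4016] v=[-0.1676]
Step 22: x=[2.3988] v=[-0.0279]
Step 23: x=[2.4100] v=[0.1123]
First v>=0 after going negative at step 23, time=2.3000

Answer: 2.3000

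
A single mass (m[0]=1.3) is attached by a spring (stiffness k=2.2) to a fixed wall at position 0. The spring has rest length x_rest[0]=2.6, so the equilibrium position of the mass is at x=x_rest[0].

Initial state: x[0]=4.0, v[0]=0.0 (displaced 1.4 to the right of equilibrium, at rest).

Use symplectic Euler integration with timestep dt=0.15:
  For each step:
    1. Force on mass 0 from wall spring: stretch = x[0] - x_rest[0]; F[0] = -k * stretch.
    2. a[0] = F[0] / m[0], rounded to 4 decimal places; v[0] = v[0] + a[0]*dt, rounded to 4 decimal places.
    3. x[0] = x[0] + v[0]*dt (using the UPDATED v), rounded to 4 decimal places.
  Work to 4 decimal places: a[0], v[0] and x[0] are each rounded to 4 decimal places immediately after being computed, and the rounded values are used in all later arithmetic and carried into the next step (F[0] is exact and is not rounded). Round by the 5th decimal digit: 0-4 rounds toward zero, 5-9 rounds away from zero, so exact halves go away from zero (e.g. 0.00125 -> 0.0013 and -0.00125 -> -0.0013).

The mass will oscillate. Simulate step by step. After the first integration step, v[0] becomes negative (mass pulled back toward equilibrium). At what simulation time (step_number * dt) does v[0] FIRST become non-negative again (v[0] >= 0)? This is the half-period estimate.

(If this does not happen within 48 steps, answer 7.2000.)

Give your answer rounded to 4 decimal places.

Answer: 2.5500

Derivation:
Step 0: x=[4.0000] v=[0.0000]
Step 1: x=[3.9467] v=[-0.3554]
Step 2: x=[3.8421] v=[-0.6973]
Step 3: x=[3.6902] v=[-1.0126]
Step 4: x=[3.4968] v=[-1.2894]
Step 5: x=[3.2692] v=[-1.5171]
Step 6: x=[3.0162] v=[-1.6870]
Step 7: x=[2.7473] v=[-1.7926]
Step 8: x=[2.4728] v=[-1.8300]
Step 9: x=[2.2031] v=[-1.7977]
Step 10: x=[1.9486] v=[-1.6969]
Step 11: x=[1.7189] v=[-1.5315]
Step 12: x=[1.5227] v=[-1.3078]
Step 13: x=[1.3676] v=[-1.0343]
Step 14: x=[1.2594] v=[-0.7215]
Step 15: x=[1.2022] v=[-0.3812]
Step 16: x=[1.1982] v=[-0.0264]
Step 17: x=[1.2476] v=[0.3294]
First v>=0 after going negative at step 17, time=2.5500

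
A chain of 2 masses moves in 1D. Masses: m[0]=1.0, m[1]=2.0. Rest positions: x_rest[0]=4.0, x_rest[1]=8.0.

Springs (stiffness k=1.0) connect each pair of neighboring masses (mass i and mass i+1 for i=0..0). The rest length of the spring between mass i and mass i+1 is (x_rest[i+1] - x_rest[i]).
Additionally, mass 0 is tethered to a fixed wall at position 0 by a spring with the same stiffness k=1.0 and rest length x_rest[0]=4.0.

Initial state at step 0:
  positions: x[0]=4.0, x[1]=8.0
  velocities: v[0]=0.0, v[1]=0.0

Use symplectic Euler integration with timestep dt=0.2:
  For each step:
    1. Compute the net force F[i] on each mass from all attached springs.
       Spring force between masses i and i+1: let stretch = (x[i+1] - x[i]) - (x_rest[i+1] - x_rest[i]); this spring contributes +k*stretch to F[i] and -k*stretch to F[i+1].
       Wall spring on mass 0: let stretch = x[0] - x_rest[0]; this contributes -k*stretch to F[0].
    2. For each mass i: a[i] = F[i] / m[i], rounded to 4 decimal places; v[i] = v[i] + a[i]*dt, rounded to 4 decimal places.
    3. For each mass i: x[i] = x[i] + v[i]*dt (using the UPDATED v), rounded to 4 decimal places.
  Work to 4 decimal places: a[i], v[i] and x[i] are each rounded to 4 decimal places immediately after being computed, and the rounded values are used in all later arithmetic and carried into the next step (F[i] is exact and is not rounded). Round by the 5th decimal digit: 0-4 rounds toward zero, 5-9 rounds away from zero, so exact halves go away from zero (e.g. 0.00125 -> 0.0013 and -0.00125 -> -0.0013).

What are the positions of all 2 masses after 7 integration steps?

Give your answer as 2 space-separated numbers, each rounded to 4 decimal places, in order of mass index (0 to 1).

Step 0: x=[4.0000 8.0000] v=[0.0000 0.0000]
Step 1: x=[4.0000 8.0000] v=[0.0000 0.0000]
Step 2: x=[4.0000 8.0000] v=[0.0000 0.0000]
Step 3: x=[4.0000 8.0000] v=[0.0000 0.0000]
Step 4: x=[4.0000 8.0000] v=[0.0000 0.0000]
Step 5: x=[4.0000 8.0000] v=[0.0000 0.0000]
Step 6: x=[4.0000 8.0000] v=[0.0000 0.0000]
Step 7: x=[4.0000 8.0000] v=[0.0000 0.0000]

Answer: 4.0000 8.0000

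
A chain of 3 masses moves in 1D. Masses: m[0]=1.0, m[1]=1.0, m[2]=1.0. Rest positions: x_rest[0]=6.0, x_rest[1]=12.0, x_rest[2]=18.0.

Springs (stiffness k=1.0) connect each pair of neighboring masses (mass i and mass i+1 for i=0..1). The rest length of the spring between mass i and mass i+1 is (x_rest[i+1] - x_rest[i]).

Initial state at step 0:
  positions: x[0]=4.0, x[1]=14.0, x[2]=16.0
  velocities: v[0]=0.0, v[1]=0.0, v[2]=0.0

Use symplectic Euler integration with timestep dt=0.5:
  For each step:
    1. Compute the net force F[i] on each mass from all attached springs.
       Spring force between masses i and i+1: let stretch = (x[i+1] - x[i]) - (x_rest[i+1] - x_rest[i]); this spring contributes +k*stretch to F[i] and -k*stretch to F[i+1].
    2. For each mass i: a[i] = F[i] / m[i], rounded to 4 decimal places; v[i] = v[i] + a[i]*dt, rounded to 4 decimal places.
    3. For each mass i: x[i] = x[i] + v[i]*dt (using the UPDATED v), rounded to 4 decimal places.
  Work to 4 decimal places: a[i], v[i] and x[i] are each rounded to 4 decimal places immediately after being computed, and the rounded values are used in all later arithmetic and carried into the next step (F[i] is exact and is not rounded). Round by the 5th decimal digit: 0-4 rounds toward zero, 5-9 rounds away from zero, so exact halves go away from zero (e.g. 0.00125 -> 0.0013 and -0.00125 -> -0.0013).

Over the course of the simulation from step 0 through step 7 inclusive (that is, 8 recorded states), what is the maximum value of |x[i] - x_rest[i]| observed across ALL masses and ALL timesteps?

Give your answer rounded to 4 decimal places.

Step 0: x=[4.0000 14.0000 16.0000] v=[0.0000 0.0000 0.0000]
Step 1: x=[5.0000 12.0000 17.0000] v=[2.0000 -4.0000 2.0000]
Step 2: x=[6.2500 9.5000 18.2500] v=[2.5000 -5.0000 2.5000]
Step 3: x=[6.8125 8.3750 18.8125] v=[1.1250 -2.2500 1.1250]
Step 4: x=[6.2656 9.4688 18.2656] v=[-1.0938 2.1875 -1.0938]
Step 5: x=[5.0195 11.9610 17.0195] v=[-2.4922 4.9843 -2.4922]
Step 6: x=[4.0088 13.9824 16.0088] v=[-2.0215 4.0428 -2.0215]
Step 7: x=[3.9915 14.0170 15.9915] v=[-0.0347 0.0692 -0.0347]
Max displacement = 3.6250

Answer: 3.6250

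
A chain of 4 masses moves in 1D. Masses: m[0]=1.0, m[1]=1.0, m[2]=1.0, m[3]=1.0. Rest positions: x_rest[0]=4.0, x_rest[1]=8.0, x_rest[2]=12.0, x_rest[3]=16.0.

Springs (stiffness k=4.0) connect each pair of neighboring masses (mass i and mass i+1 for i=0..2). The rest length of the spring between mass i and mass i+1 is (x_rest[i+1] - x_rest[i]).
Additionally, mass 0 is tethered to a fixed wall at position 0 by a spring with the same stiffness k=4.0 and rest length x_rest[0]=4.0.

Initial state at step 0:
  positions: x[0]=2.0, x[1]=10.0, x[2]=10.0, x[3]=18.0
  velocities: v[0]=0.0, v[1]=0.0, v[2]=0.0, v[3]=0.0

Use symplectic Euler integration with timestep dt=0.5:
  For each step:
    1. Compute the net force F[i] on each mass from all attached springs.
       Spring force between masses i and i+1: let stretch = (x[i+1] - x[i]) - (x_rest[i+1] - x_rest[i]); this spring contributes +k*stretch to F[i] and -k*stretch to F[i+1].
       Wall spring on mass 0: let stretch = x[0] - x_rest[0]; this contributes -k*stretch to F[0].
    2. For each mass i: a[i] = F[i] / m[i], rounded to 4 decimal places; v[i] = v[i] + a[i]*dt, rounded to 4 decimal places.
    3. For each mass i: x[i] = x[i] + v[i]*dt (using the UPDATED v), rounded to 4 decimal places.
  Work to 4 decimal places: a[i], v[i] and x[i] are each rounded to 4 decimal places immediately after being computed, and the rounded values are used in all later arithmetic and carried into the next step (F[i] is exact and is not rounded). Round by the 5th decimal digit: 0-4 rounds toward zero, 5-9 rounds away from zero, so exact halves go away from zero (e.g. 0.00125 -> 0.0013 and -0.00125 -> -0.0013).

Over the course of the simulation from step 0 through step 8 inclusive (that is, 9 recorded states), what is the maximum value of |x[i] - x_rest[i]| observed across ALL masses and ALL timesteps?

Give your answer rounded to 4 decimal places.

Answer: 8.0000

Derivation:
Step 0: x=[2.0000 10.0000 10.0000 18.0000] v=[0.0000 0.0000 0.0000 0.0000]
Step 1: x=[8.0000 2.0000 18.0000 14.0000] v=[12.0000 -16.0000 16.0000 -8.0000]
Step 2: x=[0.0000 16.0000 6.0000 18.0000] v=[-16.0000 28.0000 -24.0000 8.0000]
Step 3: x=[8.0000 4.0000 16.0000 14.0000] v=[16.0000 -24.0000 20.0000 -8.0000]
Step 4: x=[4.0000 8.0000 12.0000 16.0000] v=[-8.0000 8.0000 -8.0000 4.0000]
Step 5: x=[0.0000 12.0000 8.0000 18.0000] v=[-8.0000 8.0000 -8.0000 4.0000]
Step 6: x=[8.0000 0.0000 18.0000 14.0000] v=[16.0000 -24.0000 20.0000 -8.0000]
Step 7: x=[0.0000 14.0000 6.0000 18.0000] v=[-16.0000 28.0000 -24.0000 8.0000]
Step 8: x=[6.0000 6.0000 14.0000 14.0000] v=[12.0000 -16.0000 16.0000 -8.0000]
Max displacement = 8.0000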